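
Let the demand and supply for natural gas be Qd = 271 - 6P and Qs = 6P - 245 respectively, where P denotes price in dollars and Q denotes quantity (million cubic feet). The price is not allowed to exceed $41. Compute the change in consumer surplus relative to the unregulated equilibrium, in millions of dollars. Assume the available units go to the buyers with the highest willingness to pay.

-10

Setting quantity demanded equal to quantity supplied, 271 - 6P = 6P - 245, gives P* = 43 and Q* = 13.
Because the ceiling (41) lies below the market-clearing price, it is binding.
At P = 41: Qd = 271 - 6·41 = 25 and Qs = 6·41 - 245 = 1.
Consumer surplus without the control is ½ · (271/6 - 43) · 13 = 169/12.
With the ceiling, 1 units are sold at 41 (assume they go to the highest-value buyers). The demand price at Q = 1 is 45, so CS = ½ · [(271/6 - 41) + (45 - 41)] · 1 = 49/12.
Change in consumer surplus = 49/12 - 169/12 = -10.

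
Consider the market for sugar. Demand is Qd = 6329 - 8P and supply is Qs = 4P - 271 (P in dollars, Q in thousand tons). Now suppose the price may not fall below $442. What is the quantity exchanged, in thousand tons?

1929

Equilibrium: 6329 - 8P = 4P - 271, so 6600 = 12P and P* = 550, Q* = 1929.
Since 442 is below P* = 550, the floor does not bind and the free-market outcome prevails.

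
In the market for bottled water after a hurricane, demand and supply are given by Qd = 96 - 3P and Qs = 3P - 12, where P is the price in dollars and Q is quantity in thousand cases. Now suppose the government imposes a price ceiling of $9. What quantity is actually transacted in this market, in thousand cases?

In a free market, 96 - 3P = 3P - 12 gives the equilibrium P* = 18, Q* = 42.
Because the ceiling (9) lies below the market-clearing price, it is binding.
At P = 9: Qd = 96 - 3·9 = 69 and Qs = 3·9 - 12 = 15.
The quantity actually transacted is the short side, supply: 15.

15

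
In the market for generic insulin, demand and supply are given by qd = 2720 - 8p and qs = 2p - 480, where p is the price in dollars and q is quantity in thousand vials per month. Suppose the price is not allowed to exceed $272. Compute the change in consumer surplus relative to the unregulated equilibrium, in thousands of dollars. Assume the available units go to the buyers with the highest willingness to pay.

2496

Without the control the market clears where 2720 - 8p = 2p - 480, i.e. p* = 320 and q* = 160.
Because the ceiling (272) lies below the market-clearing price, it is binding.
At p = 272: qd = 2720 - 8·272 = 544 and qs = 2·272 - 480 = 64.
Consumer surplus without the control is ½ · (340 - 320) · 160 = 1600.
With the ceiling, 64 units are sold at 272 (assume they go to the highest-value buyers). The demand price at q = 64 is 332, so CS = ½ · [(340 - 272) + (332 - 272)] · 64 = 4096.
Change in consumer surplus = 4096 - 1600 = 2496.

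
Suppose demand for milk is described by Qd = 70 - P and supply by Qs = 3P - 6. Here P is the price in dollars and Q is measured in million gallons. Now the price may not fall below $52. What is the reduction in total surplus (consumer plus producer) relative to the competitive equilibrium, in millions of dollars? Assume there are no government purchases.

Without the control the market clears where 70 - P = 3P - 6, i.e. P* = 19 and Q* = 51.
The floor of 52 is above the equilibrium price 19, so it binds.
At P = 52: Qd = 70 - 52 = 18 and Qs = 3·52 - 6 = 150.
Quantity traded falls to 18. At Q = 18 the demand price is 70 - 18 = 52 and the supply price is (6 + 18)/3 = 8.
Deadweight loss = ½ · (52 - 8) · (51 - 18) = ½ · 44 · 33 = 726.

726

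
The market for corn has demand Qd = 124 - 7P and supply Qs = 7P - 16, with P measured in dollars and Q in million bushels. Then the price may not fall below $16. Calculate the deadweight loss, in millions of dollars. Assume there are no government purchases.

252

Setting quantity demanded equal to quantity supplied, 124 - 7P = 7P - 16, gives P* = 10 and Q* = 54.
Because the floor (16) lies above the market-clearing price, it is binding.
At P = 16: Qd = 124 - 7·16 = 12 and Qs = 7·16 - 16 = 96.
Quantity traded falls to 12. At Q = 12 the demand price is (124 - 12)/7 = 16 and the supply price is (16 + 12)/7 = 4.
Deadweight loss = ½ · (16 - 4) · (54 - 12) = ½ · 12 · 42 = 252.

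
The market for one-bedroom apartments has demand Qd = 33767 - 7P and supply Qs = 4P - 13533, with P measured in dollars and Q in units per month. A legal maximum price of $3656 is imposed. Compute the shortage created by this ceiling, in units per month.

7084

Without the control the market clears where 33767 - 7P = 4P - 13533, i.e. P* = 4300 and Q* = 3667.
The ceiling of 3656 is below the equilibrium price 4300, so it binds.
At P = 3656: Qd = 33767 - 7·3656 = 8175 and Qs = 4·3656 - 13533 = 1091.
Shortage = Qd - Qs = 8175 - 1091 = 7084.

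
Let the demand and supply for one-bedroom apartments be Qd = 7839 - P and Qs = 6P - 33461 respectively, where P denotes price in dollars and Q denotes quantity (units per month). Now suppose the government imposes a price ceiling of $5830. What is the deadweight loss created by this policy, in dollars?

In a free market, 7839 - P = 6P - 33461 gives the equilibrium P* = 5900, Q* = 1939.
Since 5830 < 5900, the ceiling is binding.
At P = 5830: Qd = 7839 - 5830 = 2009 and Qs = 6·5830 - 33461 = 1519.
Quantity traded falls to 1519. At Q = 1519 the demand price is 7839 - 1519 = 6320 and the supply price is (33461 + 1519)/6 = 5830.
Deadweight loss = ½ · (6320 - 5830) · (1939 - 1519) = ½ · 490 · 420 = 102900.

102900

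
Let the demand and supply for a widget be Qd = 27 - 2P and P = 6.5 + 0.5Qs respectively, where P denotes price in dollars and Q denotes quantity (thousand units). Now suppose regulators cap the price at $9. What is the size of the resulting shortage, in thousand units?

4

Rearranging supply gives Qs = 2P - 13. Without the control the market clears where 27 - 2P = 2P - 13, i.e. P* = 10 and Q* = 7.
Since 9 < 10, the ceiling is binding.
At P = 9: Qd = 27 - 2·9 = 9 and Qs = 2·9 - 13 = 5.
Shortage = Qd - Qs = 9 - 5 = 4.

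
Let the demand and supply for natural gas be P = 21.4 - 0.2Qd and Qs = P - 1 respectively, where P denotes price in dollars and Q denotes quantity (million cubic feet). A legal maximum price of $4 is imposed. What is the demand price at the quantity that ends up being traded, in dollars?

20.8

Rearranging demand gives Qd = 107 - 5P. In a free market, 107 - 5P = P - 1 gives the equilibrium P* = 18, Q* = 17.
The ceiling of 4 is below the equilibrium price 18, so it binds.
At P = 4: Qd = 107 - 5·4 = 87 and Qs = 4 - 1 = 3.
Only 3 units reach the market. On the demand curve, the marginal buyer's willingness to pay at Q = 3 is (107 - 3)/5 = 20.8.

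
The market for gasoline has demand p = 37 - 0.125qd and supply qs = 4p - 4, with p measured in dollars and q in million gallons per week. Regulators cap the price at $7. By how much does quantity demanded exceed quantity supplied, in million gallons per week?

216

Rearranging demand gives qd = 296 - 8p. Without the control the market clears where 296 - 8p = 4p - 4, i.e. p* = 25 and q* = 96.
The ceiling of 7 is below the equilibrium price 25, so it binds.
At p = 7: qd = 296 - 8·7 = 240 and qs = 4·7 - 4 = 24.
Shortage = qd - qs = 240 - 24 = 216.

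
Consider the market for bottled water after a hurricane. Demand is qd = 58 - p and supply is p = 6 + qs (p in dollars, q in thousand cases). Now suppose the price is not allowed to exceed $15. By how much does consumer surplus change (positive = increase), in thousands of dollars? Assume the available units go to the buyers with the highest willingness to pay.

Rearranging supply gives qs = p - 6. Setting quantity demanded equal to quantity supplied, 58 - p = p - 6, gives p* = 32 and q* = 26.
Because the ceiling (15) lies below the market-clearing price, it is binding.
At p = 15: qd = 58 - 15 = 43 and qs = 15 - 6 = 9.
Consumer surplus without the control is ½ · (58 - 32) · 26 = 338.
With the ceiling, 9 units are sold at 15 (assume they go to the highest-value buyers). The demand price at q = 9 is 49, so CS = ½ · [(58 - 15) + (49 - 15)] · 9 = 346.5.
Change in consumer surplus = 346.5 - 338 = 8.5.

8.5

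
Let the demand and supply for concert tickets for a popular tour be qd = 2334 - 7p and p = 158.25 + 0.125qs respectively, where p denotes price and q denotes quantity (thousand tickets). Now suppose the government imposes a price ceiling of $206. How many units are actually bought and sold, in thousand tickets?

Rearranging supply gives qs = 8p - 1266. Without the control the market clears where 2334 - 7p = 8p - 1266, i.e. p* = 240 and q* = 654.
The ceiling of 206 is below the equilibrium price 240, so it binds.
At p = 206: qd = 2334 - 7·206 = 892 and qs = 8·206 - 1266 = 382.
The quantity actually transacted is the short side, supply: 382.

382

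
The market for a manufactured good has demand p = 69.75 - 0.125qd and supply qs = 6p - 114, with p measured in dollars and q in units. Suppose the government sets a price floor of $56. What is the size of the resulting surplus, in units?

Rearranging demand gives qd = 558 - 8p. Without the control the market clears where 558 - 8p = 6p - 114, i.e. p* = 48 and q* = 174.
Because the floor (56) lies above the market-clearing price, it is binding.
At p = 56: qd = 558 - 8·56 = 110 and qs = 6·56 - 114 = 222.
Surplus = qs - qd = 222 - 110 = 112.

112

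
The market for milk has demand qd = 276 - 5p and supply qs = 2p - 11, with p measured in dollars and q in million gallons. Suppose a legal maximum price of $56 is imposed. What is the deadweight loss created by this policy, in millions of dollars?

Without the control the market clears where 276 - 5p = 2p - 11, i.e. p* = 41 and q* = 71.
Since 56 is above p* = 41, the ceiling does not bind and the free-market outcome prevails.
Since the control does not bind, no trades are prevented and deadweight loss is zero.

0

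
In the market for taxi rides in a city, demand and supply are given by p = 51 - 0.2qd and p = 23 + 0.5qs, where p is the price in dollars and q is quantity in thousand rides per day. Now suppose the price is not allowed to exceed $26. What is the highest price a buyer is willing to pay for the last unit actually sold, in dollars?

49.8

Rearranging demand gives qd = 255 - 5p; rearranging supply gives qs = 2p - 46. Without the control the market clears where 255 - 5p = 2p - 46, i.e. p* = 43 and q* = 40.
Because the ceiling (26) lies below the market-clearing price, it is binding.
At p = 26: qd = 255 - 5·26 = 125 and qs = 2·26 - 46 = 6.
Only 6 units reach the market. On the demand curve, the marginal buyer's willingness to pay at q = 6 is (255 - 6)/5 = 49.8.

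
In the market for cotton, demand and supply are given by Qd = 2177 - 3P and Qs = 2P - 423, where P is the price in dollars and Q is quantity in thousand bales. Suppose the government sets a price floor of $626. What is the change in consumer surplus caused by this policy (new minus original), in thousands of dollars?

-48548

Without the control the market clears where 2177 - 3P = 2P - 423, i.e. P* = 520 and Q* = 617.
Because the floor (626) lies above the market-clearing price, it is binding.
At P = 626: Qd = 2177 - 3·626 = 299 and Qs = 2·626 - 423 = 829.
Consumer surplus without the control is ½ · (2177/3 - 520) · 617 = 380689/6.
With the floor, consumers buy 299 units at 626, so CS = ½ · (2177/3 - 626) · 299 = 89401/6.
Change in consumer surplus = 89401/6 - 380689/6 = -48548.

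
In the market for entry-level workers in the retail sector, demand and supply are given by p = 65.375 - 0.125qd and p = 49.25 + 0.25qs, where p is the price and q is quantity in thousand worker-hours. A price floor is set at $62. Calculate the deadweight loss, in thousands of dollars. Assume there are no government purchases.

48

Rearranging demand gives qd = 523 - 8p; rearranging supply gives qs = 4p - 197. Without the control the market clears where 523 - 8p = 4p - 197, i.e. p* = 60 and q* = 43.
Since 62 > 60, the floor is binding.
At p = 62: qd = 523 - 8·62 = 27 and qs = 4·62 - 197 = 51.
Quantity traded falls to 27. At q = 27 the demand price is (523 - 27)/8 = 62 and the supply price is (197 + 27)/4 = 56.
Deadweight loss = ½ · (62 - 56) · (43 - 27) = ½ · 6 · 16 = 48.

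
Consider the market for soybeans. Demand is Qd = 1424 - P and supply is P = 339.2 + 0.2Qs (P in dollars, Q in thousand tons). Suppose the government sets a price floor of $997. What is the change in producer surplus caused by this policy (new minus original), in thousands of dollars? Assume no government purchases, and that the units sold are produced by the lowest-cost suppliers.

180926.1

Rearranging supply gives Qs = 5P - 1696. Equilibrium: 1424 - P = 5P - 1696, so 3120 = 6P and P* = 520, Q* = 904.
The floor of 997 is above the equilibrium price 520, so it binds.
At P = 997: Qd = 1424 - 997 = 427 and Qs = 5·997 - 1696 = 3289.
Producer surplus without the control is ½ · (520 - 339.2) · 904 = 81721.6.
With the floor, 427 units are sold at 997. The supply price at Q = 427 is 424.6, so PS = ½ · [(997 - 339.2) + (997 - 424.6)] · 427 = 262647.7.
Change in producer surplus = 262647.7 - 81721.6 = 180926.1.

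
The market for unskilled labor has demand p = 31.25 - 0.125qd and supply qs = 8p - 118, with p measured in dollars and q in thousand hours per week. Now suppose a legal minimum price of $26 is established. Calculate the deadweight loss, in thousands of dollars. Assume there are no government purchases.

Rearranging demand gives qd = 250 - 8p. Equilibrium: 250 - 8p = 8p - 118, so 368 = 16p and p* = 23, q* = 66.
Because the floor (26) lies above the market-clearing price, it is binding.
At p = 26: qd = 250 - 8·26 = 42 and qs = 8·26 - 118 = 90.
Quantity traded falls to 42. At q = 42 the demand price is (250 - 42)/8 = 26 and the supply price is (118 + 42)/8 = 20.
Deadweight loss = ½ · (26 - 20) · (66 - 42) = ½ · 6 · 24 = 72.

72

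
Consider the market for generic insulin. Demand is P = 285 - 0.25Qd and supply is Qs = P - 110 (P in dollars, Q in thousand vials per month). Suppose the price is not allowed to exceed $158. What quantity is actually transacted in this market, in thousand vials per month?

48

Rearranging demand gives Qd = 1140 - 4P. Setting quantity demanded equal to quantity supplied, 1140 - 4P = P - 110, gives P* = 250 and Q* = 140.
The ceiling of 158 is below the equilibrium price 250, so it binds.
At P = 158: Qd = 1140 - 4·158 = 508 and Qs = 158 - 110 = 48.
The quantity actually transacted is the short side, supply: 48.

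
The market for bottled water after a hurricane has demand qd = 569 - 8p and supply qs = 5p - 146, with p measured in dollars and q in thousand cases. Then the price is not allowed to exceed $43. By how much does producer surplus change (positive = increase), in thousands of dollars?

Equilibrium: 569 - 8p = 5p - 146, so 715 = 13p and p* = 55, q* = 129.
Because the ceiling (43) lies below the market-clearing price, it is binding.
At p = 43: qd = 569 - 8·43 = 225 and qs = 5·43 - 146 = 69.
Producer surplus without the control is ½ · (55 - 29.2) · 129 = 1664.1.
With the ceiling, producers sell 69 units at 43, so PS = ½ · (43 - 29.2) · 69 = 476.1.
Change in producer surplus = 476.1 - 1664.1 = -1188.

-1188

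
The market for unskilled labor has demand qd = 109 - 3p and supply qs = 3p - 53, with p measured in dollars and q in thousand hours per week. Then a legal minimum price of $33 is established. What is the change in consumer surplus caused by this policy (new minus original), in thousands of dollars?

In a free market, 109 - 3p = 3p - 53 gives the equilibrium p* = 27, q* = 28.
Because the floor (33) lies above the market-clearing price, it is binding.
At p = 33: qd = 109 - 3·33 = 10 and qs = 3·33 - 53 = 46.
Consumer surplus without the control is ½ · (109/3 - 27) · 28 = 392/3.
With the floor, consumers buy 10 units at 33, so CS = ½ · (109/3 - 33) · 10 = 50/3.
Change in consumer surplus = 50/3 - 392/3 = -114.

-114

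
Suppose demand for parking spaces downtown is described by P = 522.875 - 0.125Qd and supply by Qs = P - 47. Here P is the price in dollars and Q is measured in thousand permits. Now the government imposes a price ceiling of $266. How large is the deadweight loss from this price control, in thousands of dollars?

Rearranging demand gives Qd = 4183 - 8P. Setting quantity demanded equal to quantity supplied, 4183 - 8P = P - 47, gives P* = 470 and Q* = 423.
The ceiling of 266 is below the equilibrium price 470, so it binds.
At P = 266: Qd = 4183 - 8·266 = 2055 and Qs = 266 - 47 = 219.
Quantity traded falls to 219. At Q = 219 the demand price is (4183 - 219)/8 = 495.5 and the supply price is 47 + 219 = 266.
Deadweight loss = ½ · (495.5 - 266) · (423 - 219) = ½ · 229.5 · 204 = 23409.

23409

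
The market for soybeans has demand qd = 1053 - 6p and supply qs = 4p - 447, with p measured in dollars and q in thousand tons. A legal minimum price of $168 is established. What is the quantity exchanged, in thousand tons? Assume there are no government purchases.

45

Equilibrium: 1053 - 6p = 4p - 447, so 1500 = 10p and p* = 150, q* = 153.
Since 168 > 150, the floor is binding.
At p = 168: qd = 1053 - 6·168 = 45 and qs = 4·168 - 447 = 225.
The quantity actually transacted is the short side, demand: 45.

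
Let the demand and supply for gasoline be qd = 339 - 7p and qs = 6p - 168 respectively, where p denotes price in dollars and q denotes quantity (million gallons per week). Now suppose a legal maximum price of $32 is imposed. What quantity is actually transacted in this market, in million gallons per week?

24

In a free market, 339 - 7p = 6p - 168 gives the equilibrium p* = 39, q* = 66.
The ceiling of 32 is below the equilibrium price 39, so it binds.
At p = 32: qd = 339 - 7·32 = 115 and qs = 6·32 - 168 = 24.
The quantity actually transacted is the short side, supply: 24.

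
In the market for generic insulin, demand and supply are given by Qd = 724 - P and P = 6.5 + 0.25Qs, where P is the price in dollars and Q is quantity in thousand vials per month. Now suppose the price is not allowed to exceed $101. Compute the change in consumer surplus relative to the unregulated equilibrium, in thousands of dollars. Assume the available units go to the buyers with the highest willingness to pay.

Rearranging supply gives Qs = 4P - 26. In a free market, 724 - P = 4P - 26 gives the equilibrium P* = 150, Q* = 574.
Because the ceiling (101) lies below the market-clearing price, it is binding.
At P = 101: Qd = 724 - 101 = 623 and Qs = 4·101 - 26 = 378.
Consumer surplus without the control is ½ · (724 - 150) · 574 = 164738.
With the ceiling, 378 units are sold at 101 (assume they go to the highest-value buyers). The demand price at Q = 378 is 346, so CS = ½ · [(724 - 101) + (346 - 101)] · 378 = 164052.
Change in consumer surplus = 164052 - 164738 = -686.

-686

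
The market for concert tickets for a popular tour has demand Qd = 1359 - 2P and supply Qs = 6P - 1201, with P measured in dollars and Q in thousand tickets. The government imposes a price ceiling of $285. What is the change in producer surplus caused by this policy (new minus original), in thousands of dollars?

Without the control the market clears where 1359 - 2P = 6P - 1201, i.e. P* = 320 and Q* = 719.
Since 285 < 320, the ceiling is binding.
At P = 285: Qd = 1359 - 2·285 = 789 and Qs = 6·285 - 1201 = 509.
Producer surplus without the control is ½ · (320 - 1201/6) · 719 = 516961/12.
With the ceiling, producers sell 509 units at 285, so PS = ½ · (285 - 1201/6) · 509 = 259081/12.
Change in producer surplus = 259081/12 - 516961/12 = -21490.

-21490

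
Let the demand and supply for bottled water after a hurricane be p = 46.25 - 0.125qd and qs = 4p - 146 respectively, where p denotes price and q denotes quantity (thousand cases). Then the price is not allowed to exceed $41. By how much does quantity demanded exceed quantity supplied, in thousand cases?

Rearranging demand gives qd = 370 - 8p. Setting quantity demanded equal to quantity supplied, 370 - 8p = 4p - 146, gives p* = 43 and q* = 26.
The ceiling of 41 is below the equilibrium price 43, so it binds.
At p = 41: qd = 370 - 8·41 = 42 and qs = 4·41 - 146 = 18.
Shortage = qd - qs = 42 - 18 = 24.

24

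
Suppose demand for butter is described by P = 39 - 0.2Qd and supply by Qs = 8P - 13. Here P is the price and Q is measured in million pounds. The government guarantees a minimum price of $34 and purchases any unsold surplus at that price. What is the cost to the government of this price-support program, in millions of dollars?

Rearranging demand gives Qd = 195 - 5P. Setting quantity demanded equal to quantity supplied, 195 - 5P = 8P - 13, gives P* = 16 and Q* = 115.
Because the floor (34) lies above the market-clearing price, it is binding.
At P = 34: Qd = 195 - 5·34 = 25 and Qs = 8·34 - 13 = 259.
Surplus = Qs - Qd = 234.
Government expenditure = surplus × support price = 234 × 34 = 7956.

7956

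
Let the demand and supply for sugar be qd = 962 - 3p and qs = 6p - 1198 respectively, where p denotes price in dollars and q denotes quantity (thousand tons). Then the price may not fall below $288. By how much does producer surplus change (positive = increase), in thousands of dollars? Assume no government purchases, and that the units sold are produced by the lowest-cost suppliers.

2976

In a free market, 962 - 3p = 6p - 1198 gives the equilibrium p* = 240, q* = 242.
Because the floor (288) lies above the market-clearing price, it is binding.
At p = 288: qd = 962 - 3·288 = 98 and qs = 6·288 - 1198 = 530.
Producer surplus without the control is ½ · (240 - 599/3) · 242 = 14641/3.
With the floor, 98 units are sold at 288. The supply price at q = 98 is 216, so PS = ½ · [(288 - 599/3) + (288 - 216)] · 98 = 23569/3.
Change in producer surplus = 23569/3 - 14641/3 = 2976.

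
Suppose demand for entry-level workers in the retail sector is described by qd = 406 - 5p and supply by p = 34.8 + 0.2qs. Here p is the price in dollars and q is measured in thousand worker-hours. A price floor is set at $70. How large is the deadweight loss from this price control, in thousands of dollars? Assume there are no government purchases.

720

Rearranging supply gives qs = 5p - 174. Setting quantity demanded equal to quantity supplied, 406 - 5p = 5p - 174, gives p* = 58 and q* = 116.
Since 70 > 58, the floor is binding.
At p = 70: qd = 406 - 5·70 = 56 and qs = 5·70 - 174 = 176.
Quantity traded falls to 56. At q = 56 the demand price is (406 - 56)/5 = 70 and the supply price is (174 + 56)/5 = 46.
Deadweight loss = ½ · (70 - 46) · (116 - 56) = ½ · 24 · 60 = 720.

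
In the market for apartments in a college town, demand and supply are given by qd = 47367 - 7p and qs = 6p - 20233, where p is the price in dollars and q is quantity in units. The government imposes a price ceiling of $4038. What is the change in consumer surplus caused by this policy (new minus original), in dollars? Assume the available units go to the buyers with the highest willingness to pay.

1170134

Setting quantity demanded equal to quantity supplied, 47367 - 7p = 6p - 20233, gives p* = 5200 and q* = 10967.
Because the ceiling (4038) lies below the market-clearing price, it is binding.
At p = 4038: qd = 47367 - 7·4038 = 19101 and qs = 6·4038 - 20233 = 3995.
Consumer surplus without the control is ½ · (47367/7 - 5200) · 10967 = 120275089/14.
With the ceiling, 3995 units are sold at 4038 (assume they go to the highest-value buyers). The demand price at q = 3995 is 6196, so CS = ½ · [(47367/7 - 4038) + (6196 - 4038)] · 3995 = 136656965/14.
Change in consumer surplus = 136656965/14 - 120275089/14 = 1170134.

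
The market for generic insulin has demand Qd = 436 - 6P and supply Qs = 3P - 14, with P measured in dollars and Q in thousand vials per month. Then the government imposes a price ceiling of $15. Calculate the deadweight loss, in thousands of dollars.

2756.25

Without the control the market clears where 436 - 6P = 3P - 14, i.e. P* = 50 and Q* = 136.
The ceiling of 15 is below the equilibrium price 50, so it binds.
At P = 15: Qd = 436 - 6·15 = 346 and Qs = 3·15 - 14 = 31.
Quantity traded falls to 31. At Q = 31 the demand price is (436 - 31)/6 = 67.5 and the supply price is (14 + 31)/3 = 15.
Deadweight loss = ½ · (67.5 - 15) · (136 - 31) = ½ · 52.5 · 105 = 2756.25.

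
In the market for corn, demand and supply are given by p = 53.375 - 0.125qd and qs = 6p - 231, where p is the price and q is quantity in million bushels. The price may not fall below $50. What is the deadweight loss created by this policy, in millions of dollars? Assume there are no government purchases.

Rearranging demand gives qd = 427 - 8p. Setting quantity demanded equal to quantity supplied, 427 - 8p = 6p - 231, gives p* = 47 and q* = 51.
Since 50 > 47, the floor is binding.
At p = 50: qd = 427 - 8·50 = 27 and qs = 6·50 - 231 = 69.
Quantity traded falls to 27. At q = 27 the demand price is (427 - 27)/8 = 50 and the supply price is (231 + 27)/6 = 43.
Deadweight loss = ½ · (50 - 43) · (51 - 27) = ½ · 7 · 24 = 84.

84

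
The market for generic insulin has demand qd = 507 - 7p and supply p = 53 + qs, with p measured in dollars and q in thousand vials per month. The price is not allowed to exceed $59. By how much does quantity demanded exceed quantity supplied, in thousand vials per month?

88

Rearranging supply gives qs = p - 53. Equilibrium: 507 - 7p = p - 53, so 560 = 8p and p* = 70, q* = 17.
The ceiling of 59 is below the equilibrium price 70, so it binds.
At p = 59: qd = 507 - 7·59 = 94 and qs = 59 - 53 = 6.
Shortage = qd - qs = 94 - 6 = 88.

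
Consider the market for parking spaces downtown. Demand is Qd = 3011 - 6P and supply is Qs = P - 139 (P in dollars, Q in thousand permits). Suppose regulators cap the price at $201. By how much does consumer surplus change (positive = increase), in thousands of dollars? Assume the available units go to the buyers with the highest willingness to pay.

Setting quantity demanded equal to quantity supplied, 3011 - 6P = P - 139, gives P* = 450 and Q* = 311.
Since 201 < 450, the ceiling is binding.
At P = 201: Qd = 3011 - 6·201 = 1805 and Qs = 201 - 139 = 62.
Consumer surplus without the control is ½ · (3011/6 - 450) · 311 = 96721/12.
With the ceiling, 62 units are sold at 201 (assume they go to the highest-value buyers). The demand price at Q = 62 is 491.5, so CS = ½ · [(3011/6 - 201) + (491.5 - 201)] · 62 = 54994/3.
Change in consumer surplus = 54994/3 - 96721/12 = 10271.25.

10271.25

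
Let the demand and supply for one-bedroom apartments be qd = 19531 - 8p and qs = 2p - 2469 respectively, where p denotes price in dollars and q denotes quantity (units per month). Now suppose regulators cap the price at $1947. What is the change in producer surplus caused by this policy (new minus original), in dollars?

-424534

Setting quantity demanded equal to quantity supplied, 19531 - 8p = 2p - 2469, gives p* = 2200 and q* = 1931.
The ceiling of 1947 is below the equilibrium price 2200, so it binds.
At p = 1947: qd = 19531 - 8·1947 = 3955 and qs = 2·1947 - 2469 = 1425.
Producer surplus without the control is ½ · (2200 - 1234.5) · 1931 = 932190.25.
With the ceiling, producers sell 1425 units at 1947, so PS = ½ · (1947 - 1234.5) · 1425 = 507656.25.
Change in producer surplus = 507656.25 - 932190.25 = -424534.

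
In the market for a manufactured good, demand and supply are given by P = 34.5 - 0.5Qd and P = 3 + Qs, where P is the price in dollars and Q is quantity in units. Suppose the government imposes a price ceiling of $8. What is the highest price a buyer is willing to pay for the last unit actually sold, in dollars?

32

Rearranging demand gives Qd = 69 - 2P; rearranging supply gives Qs = P - 3. In a free market, 69 - 2P = P - 3 gives the equilibrium P* = 24, Q* = 21.
Because the ceiling (8) lies below the market-clearing price, it is binding.
At P = 8: Qd = 69 - 2·8 = 53 and Qs = 8 - 3 = 5.
Only 5 units reach the market. On the demand curve, the marginal buyer's willingness to pay at Q = 5 is (69 - 5)/2 = 32.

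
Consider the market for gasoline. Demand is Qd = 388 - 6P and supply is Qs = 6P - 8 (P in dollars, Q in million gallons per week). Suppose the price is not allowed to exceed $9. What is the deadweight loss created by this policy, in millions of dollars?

3456

In a free market, 388 - 6P = 6P - 8 gives the equilibrium P* = 33, Q* = 190.
Since 9 < 33, the ceiling is binding.
At P = 9: Qd = 388 - 6·9 = 334 and Qs = 6·9 - 8 = 46.
Quantity traded falls to 46. At Q = 46 the demand price is (388 - 46)/6 = 57 and the supply price is (8 + 46)/6 = 9.
Deadweight loss = ½ · (57 - 9) · (190 - 46) = ½ · 48 · 144 = 3456.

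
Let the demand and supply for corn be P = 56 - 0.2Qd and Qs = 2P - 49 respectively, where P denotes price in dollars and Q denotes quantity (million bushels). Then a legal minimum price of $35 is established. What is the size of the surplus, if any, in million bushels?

Rearranging demand gives Qd = 280 - 5P. Without the control the market clears where 280 - 5P = 2P - 49, i.e. P* = 47 and Q* = 45.
Since 35 is below P* = 47, the floor does not bind and the free-market outcome prevails.
Since the control does not bind, there is no surplus.

0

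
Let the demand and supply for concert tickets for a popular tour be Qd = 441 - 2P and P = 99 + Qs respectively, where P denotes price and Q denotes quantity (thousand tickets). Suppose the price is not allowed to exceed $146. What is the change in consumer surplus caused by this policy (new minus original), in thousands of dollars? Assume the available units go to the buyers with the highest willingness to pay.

1309

Rearranging supply gives Qs = P - 99. Setting quantity demanded equal to quantity supplied, 441 - 2P = P - 99, gives P* = 180 and Q* = 81.
The ceiling of 146 is below the equilibrium price 180, so it binds.
At P = 146: Qd = 441 - 2·146 = 149 and Qs = 146 - 99 = 47.
Consumer surplus without the control is ½ · (220.5 - 180) · 81 = 1640.25.
With the ceiling, 47 units are sold at 146 (assume they go to the highest-value buyers). The demand price at Q = 47 is 197, so CS = ½ · [(220.5 - 146) + (197 - 146)] · 47 = 2949.25.
Change in consumer surplus = 2949.25 - 1640.25 = 1309.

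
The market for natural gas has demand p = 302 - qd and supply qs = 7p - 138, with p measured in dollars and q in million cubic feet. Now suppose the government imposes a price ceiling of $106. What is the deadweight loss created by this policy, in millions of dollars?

0

Rearranging demand gives qd = 302 - p. Setting quantity demanded equal to quantity supplied, 302 - p = 7p - 138, gives p* = 55 and q* = 247.
The ceiling of 106 is above the equilibrium price 55, so it is not binding; the market clears at p* = 55, q* = 247.
Since the control does not bind, no trades are prevented and deadweight loss is zero.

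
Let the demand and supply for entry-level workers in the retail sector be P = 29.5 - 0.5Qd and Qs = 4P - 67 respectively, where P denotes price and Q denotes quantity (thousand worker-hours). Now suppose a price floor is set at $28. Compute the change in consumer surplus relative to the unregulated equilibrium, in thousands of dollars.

Rearranging demand gives Qd = 59 - 2P. Setting quantity demanded equal to quantity supplied, 59 - 2P = 4P - 67, gives P* = 21 and Q* = 17.
Because the floor (28) lies above the market-clearing price, it is binding.
At P = 28: Qd = 59 - 2·28 = 3 and Qs = 4·28 - 67 = 45.
Consumer surplus without the control is ½ · (29.5 - 21) · 17 = 72.25.
With the floor, consumers buy 3 units at 28, so CS = ½ · (29.5 - 28) · 3 = 2.25.
Change in consumer surplus = 2.25 - 72.25 = -70.

-70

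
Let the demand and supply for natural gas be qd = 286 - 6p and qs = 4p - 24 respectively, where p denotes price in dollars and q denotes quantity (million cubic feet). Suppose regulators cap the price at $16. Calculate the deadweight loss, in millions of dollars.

Without the control the market clears where 286 - 6p = 4p - 24, i.e. p* = 31 and q* = 100.
Because the ceiling (16) lies below the market-clearing price, it is binding.
At p = 16: qd = 286 - 6·16 = 190 and qs = 4·16 - 24 = 40.
Quantity traded falls to 40. At q = 40 the demand price is (286 - 40)/6 = 41 and the supply price is (24 + 40)/4 = 16.
Deadweight loss = ½ · (41 - 16) · (100 - 40) = ½ · 25 · 60 = 750.

750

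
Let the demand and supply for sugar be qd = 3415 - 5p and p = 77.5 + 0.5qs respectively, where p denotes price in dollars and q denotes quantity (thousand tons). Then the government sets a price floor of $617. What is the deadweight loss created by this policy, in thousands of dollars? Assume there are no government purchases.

100178.75

Rearranging supply gives qs = 2p - 155. In a free market, 3415 - 5p = 2p - 155 gives the equilibrium p* = 510, q* = 865.
The floor of 617 is above the equilibrium price 510, so it binds.
At p = 617: qd = 3415 - 5·617 = 330 and qs = 2·617 - 155 = 1079.
Quantity traded falls to 330. At q = 330 the demand price is (3415 - 330)/5 = 617 and the supply price is (155 + 330)/2 = 242.5.
Deadweight loss = ½ · (617 - 242.5) · (865 - 330) = ½ · 374.5 · 535 = 100178.75.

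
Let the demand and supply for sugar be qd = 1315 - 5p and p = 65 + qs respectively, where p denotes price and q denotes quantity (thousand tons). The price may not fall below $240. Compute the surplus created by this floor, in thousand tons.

Rearranging supply gives qs = p - 65. Equilibrium: 1315 - 5p = p - 65, so 1380 = 6p and p* = 230, q* = 165.
The floor of 240 is above the equilibrium price 230, so it binds.
At p = 240: qd = 1315 - 5·240 = 115 and qs = 240 - 65 = 175.
Surplus = qs - qd = 175 - 115 = 60.

60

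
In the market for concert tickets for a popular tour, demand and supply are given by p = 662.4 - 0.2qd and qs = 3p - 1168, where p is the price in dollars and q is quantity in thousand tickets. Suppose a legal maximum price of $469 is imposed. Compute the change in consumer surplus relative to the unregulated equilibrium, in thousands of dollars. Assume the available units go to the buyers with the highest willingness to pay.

Rearranging demand gives qd = 3312 - 5p. Equilibrium: 3312 - 5p = 3p - 1168, so 4480 = 8p and p* = 560, q* = 512.
Since 469 < 560, the ceiling is binding.
At p = 469: qd = 3312 - 5·469 = 967 and qs = 3·469 - 1168 = 239.
Consumer surplus without the control is ½ · (662.4 - 560) · 512 = 26214.4.
With the ceiling, 239 units are sold at 469 (assume they go to the highest-value buyers). The demand price at q = 239 is 614.6, so CS = ½ · [(662.4 - 469) + (614.6 - 469)] · 239 = 40510.5.
Change in consumer surplus = 40510.5 - 26214.4 = 14296.1.

14296.1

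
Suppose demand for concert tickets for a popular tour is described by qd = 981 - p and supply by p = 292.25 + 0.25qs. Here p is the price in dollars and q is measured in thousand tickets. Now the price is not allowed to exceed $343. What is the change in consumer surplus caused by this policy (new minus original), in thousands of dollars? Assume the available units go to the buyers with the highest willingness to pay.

Rearranging supply gives qs = 4p - 1169. In a free market, 981 - p = 4p - 1169 gives the equilibrium p* = 430, q* = 551.
Because the ceiling (343) lies below the market-clearing price, it is binding.
At p = 343: qd = 981 - 343 = 638 and qs = 4·343 - 1169 = 203.
Consumer surplus without the control is ½ · (981 - 430) · 551 = 151800.5.
With the ceiling, 203 units are sold at 343 (assume they go to the highest-value buyers). The demand price at q = 203 is 778, so CS = ½ · [(981 - 343) + (778 - 343)] · 203 = 108909.5.
Change in consumer surplus = 108909.5 - 151800.5 = -42891.

-42891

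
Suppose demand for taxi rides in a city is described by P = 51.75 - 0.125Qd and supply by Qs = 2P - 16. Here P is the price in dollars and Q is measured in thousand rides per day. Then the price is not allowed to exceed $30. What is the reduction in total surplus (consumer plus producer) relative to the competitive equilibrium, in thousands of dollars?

Rearranging demand gives Qd = 414 - 8P. In a free market, 414 - 8P = 2P - 16 gives the equilibrium P* = 43, Q* = 70.
Since 30 < 43, the ceiling is binding.
At P = 30: Qd = 414 - 8·30 = 174 and Qs = 2·30 - 16 = 44.
Quantity traded falls to 44. At Q = 44 the demand price is (414 - 44)/8 = 46.25 and the supply price is (16 + 44)/2 = 30.
Deadweight loss = ½ · (46.25 - 30) · (70 - 44) = ½ · 16.25 · 26 = 211.25.

211.25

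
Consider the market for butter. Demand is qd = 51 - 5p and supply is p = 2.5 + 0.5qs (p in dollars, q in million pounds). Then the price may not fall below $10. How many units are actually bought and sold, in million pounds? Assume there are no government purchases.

1

Rearranging supply gives qs = 2p - 5. Setting quantity demanded equal to quantity supplied, 51 - 5p = 2p - 5, gives p* = 8 and q* = 11.
Since 10 > 8, the floor is binding.
At p = 10: qd = 51 - 5·10 = 1 and qs = 2·10 - 5 = 15.
The quantity actually transacted is the short side, demand: 1.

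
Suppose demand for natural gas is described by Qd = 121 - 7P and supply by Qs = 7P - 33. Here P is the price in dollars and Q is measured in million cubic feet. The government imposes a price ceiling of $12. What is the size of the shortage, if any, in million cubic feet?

0

Without the control the market clears where 121 - 7P = 7P - 33, i.e. P* = 11 and Q* = 44.
The ceiling of 12 is above the equilibrium price 11, so it is not binding; the market clears at P* = 11, Q* = 44.
Since the control does not bind, there is no shortage.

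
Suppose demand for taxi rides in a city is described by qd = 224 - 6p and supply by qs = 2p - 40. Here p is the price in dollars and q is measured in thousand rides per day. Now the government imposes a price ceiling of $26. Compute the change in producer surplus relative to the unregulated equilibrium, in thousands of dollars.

-133

Equilibrium: 224 - 6p = 2p - 40, so 264 = 8p and p* = 33, q* = 26.
Because the ceiling (26) lies below the market-clearing price, it is binding.
At p = 26: qd = 224 - 6·26 = 68 and qs = 2·26 - 40 = 12.
Producer surplus without the control is ½ · (33 - 20) · 26 = 169.
With the ceiling, producers sell 12 units at 26, so PS = ½ · (26 - 20) · 12 = 36.
Change in producer surplus = 36 - 169 = -133.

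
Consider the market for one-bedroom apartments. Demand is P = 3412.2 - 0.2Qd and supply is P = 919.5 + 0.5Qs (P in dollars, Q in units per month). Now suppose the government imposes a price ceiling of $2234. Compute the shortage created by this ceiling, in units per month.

Rearranging demand gives Qd = 17061 - 5P; rearranging supply gives Qs = 2P - 1839. Equilibrium: 17061 - 5P = 2P - 1839, so 18900 = 7P and P* = 2700, Q* = 3561.
Because the ceiling (2234) lies below the market-clearing price, it is binding.
At P = 2234: Qd = 17061 - 5·2234 = 5891 and Qs = 2·2234 - 1839 = 2629.
Shortage = Qd - Qs = 5891 - 2629 = 3262.

3262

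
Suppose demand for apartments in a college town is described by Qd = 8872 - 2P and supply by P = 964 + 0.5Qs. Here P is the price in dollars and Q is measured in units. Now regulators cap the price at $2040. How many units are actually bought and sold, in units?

2152

Rearranging supply gives Qs = 2P - 1928. In a free market, 8872 - 2P = 2P - 1928 gives the equilibrium P* = 2700, Q* = 3472.
Since 2040 < 2700, the ceiling is binding.
At P = 2040: Qd = 8872 - 2·2040 = 4792 and Qs = 2·2040 - 1928 = 2152.
The quantity actually transacted is the short side, supply: 2152.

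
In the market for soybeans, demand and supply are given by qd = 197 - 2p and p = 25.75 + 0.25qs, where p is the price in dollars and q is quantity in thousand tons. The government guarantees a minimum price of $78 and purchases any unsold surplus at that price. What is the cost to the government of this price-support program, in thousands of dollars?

13104

Rearranging supply gives qs = 4p - 103. In a free market, 197 - 2p = 4p - 103 gives the equilibrium p* = 50, q* = 97.
The floor of 78 is above the equilibrium price 50, so it binds.
At p = 78: qd = 197 - 2·78 = 41 and qs = 4·78 - 103 = 209.
Surplus = qs - qd = 168.
Government expenditure = surplus × support price = 168 × 78 = 13104.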